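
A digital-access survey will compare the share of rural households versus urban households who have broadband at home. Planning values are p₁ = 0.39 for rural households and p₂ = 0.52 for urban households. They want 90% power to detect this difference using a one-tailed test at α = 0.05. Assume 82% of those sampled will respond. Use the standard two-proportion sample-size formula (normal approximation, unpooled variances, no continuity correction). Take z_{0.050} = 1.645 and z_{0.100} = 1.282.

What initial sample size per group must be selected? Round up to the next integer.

n = (z_α + z_β)² · [p₁(1−p₁) + p₂(1−p₂)] / (p₁ − p₂)²
  = (1.645 + 1.282)² · (0.39·0.61 + 0.52·0.48) / (-0.13)²
  = (2.927)² · (0.2379 + 0.2496) / 0.0169
  = 8.5673 · 0.4875 / 0.0169
  = 247.13
Adjust for 82% response: 247.13 / 0.82 = 301.38.
Round up → n = 302 per group.

n = 302 per group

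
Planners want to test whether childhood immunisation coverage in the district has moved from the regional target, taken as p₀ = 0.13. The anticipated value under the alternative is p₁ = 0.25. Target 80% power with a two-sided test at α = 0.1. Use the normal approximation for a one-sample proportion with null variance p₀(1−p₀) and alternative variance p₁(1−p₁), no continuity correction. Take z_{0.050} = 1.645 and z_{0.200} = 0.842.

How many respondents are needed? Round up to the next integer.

n = 59

n = [z_{α/2}·√(p₀q₀) + z_β·√(p₁q₁)]² / (p₁ − p₀)²
  = [1.645·√(0.13·0.87) + 0.842·√(0.25·0.75)]² / (0.12)²
  = [1.645·0.3363 + 0.842·0.4330]² / 0.0144
  = [0.9178]² / 0.0144
  = 58.50
Round up → n = 59.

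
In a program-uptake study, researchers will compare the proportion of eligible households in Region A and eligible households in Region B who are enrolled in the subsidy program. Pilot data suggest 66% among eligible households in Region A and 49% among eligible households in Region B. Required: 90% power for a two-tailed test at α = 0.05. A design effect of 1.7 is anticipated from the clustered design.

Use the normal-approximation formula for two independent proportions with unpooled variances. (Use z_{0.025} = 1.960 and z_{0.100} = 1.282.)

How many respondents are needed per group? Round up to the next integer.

n = 294 per group

n = (z_{α/2} + z_β)² · [p₁(1−p₁) + p₂(1−p₂)] / (p₁ − p₂)²
  = (1.960 + 1.282)² · (0.66·0.34 + 0.49·0.51) / (0.17)²
  = (3.242)² · (0.2244 + 0.2499) / 0.0289
  = 10.5106 · 0.4743 / 0.0289
  = 172.50
Design effect: 1.7 × 172.50 = 293.24.
Round up → n = 294 per group.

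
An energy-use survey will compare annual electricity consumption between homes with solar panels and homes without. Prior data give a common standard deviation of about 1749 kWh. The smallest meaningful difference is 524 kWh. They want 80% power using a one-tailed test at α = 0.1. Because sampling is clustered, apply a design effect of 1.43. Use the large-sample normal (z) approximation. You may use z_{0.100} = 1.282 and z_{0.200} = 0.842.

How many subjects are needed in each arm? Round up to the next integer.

n = 144 per group

n = (z_α + z_β)² · (σ₁² + σ₂²) / δ²
  = (1.282 + 0.842)² · (2·1749² = 6118002) / 524²
  = 4.5114 · 6118002 / 274576
  = 100.52
Design effect: 1.43 × 100.52 = 143.74.
Round up → n = 144 per group.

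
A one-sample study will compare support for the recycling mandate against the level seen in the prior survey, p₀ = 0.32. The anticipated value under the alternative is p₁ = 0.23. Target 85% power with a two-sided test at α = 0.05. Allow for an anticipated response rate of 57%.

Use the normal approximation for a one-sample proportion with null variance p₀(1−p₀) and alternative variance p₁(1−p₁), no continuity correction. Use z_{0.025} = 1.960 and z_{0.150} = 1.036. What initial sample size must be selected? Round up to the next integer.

n = 395

n = [z_{α/2}·√(p₀q₀) + z_β·√(p₁q₁)]² / (p₁ − p₀)²
  = [1.960·√(0.32·0.68) + 1.036·√(0.23·0.77)]² / (-0.09)²
  = [1.960·0.4665 + 1.036·0.4208]² / 0.0081
  = [1.3503]² / 0.0081
  = 225.09
Adjust for 57% response: 225.09 / 0.57 = 394.90.
Round up → n = 395.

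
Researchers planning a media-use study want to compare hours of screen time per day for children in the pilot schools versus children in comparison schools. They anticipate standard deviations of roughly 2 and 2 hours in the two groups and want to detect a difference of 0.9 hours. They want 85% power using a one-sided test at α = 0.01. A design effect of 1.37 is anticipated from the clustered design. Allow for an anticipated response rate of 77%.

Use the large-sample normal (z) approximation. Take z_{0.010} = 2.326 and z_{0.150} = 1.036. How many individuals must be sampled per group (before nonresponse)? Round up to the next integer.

n = (z_α + z_β)² · (σ₁² + σ₂²) / δ²
  = (2.326 + 1.036)² · (2² + 2² = 8) / 0.9²
  = 11.3030 · 8 / 0.81
  = 111.64
Design effect: 1.37 × 111.64 = 152.94.
Adjust for 77% response: 152.94 / 0.77 = 198.62.
Round up → n = 199 per group.

n = 199 per group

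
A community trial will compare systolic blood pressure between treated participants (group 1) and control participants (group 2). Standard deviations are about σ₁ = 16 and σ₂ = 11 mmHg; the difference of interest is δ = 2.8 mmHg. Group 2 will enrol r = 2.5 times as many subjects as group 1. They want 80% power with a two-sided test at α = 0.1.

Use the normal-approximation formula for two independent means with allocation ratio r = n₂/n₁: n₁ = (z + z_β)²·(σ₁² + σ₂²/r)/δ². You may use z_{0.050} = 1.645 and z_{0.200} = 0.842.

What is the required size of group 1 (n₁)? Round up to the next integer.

n₁ = (z_{α/2} + z_β)² · (σ₁² + σ₂²/r) / δ²
   = (1.645 + 0.842)² · (16² + 11²/2.5) / 2.8²
   = 6.1852 · (256 + 48.4) / 7.84
   = 6.1852 · 304.4 / 7.84
   = 240.15
Round up → n₁ = 241; n₂ = r·n₁ = 2.5 × 241 = 603.

n₁ = 241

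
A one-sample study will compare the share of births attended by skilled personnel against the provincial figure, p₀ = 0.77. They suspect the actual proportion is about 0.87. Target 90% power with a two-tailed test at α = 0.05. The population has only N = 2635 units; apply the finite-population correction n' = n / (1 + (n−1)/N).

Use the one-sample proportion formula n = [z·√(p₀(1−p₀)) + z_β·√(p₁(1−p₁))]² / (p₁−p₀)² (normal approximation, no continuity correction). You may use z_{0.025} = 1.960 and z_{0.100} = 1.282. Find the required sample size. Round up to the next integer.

n = 149

n = [z_{α/2}·√(p₀q₀) + z_β·√(p₁q₁)]² / (p₁ − p₀)²
  = [1.960·√(0.77·0.23) + 1.282·√(0.87·0.13)]² / (0.10)²
  = [1.960·0.4208 + 1.282·0.3363]² / 0.0100
  = [1.2560]² / 0.0100
  = 157.75
Finite-population correction (N = 2635): 157.75 / (1 + (157.75 − 1)/2635) = 148.89.
Round up → n = 149.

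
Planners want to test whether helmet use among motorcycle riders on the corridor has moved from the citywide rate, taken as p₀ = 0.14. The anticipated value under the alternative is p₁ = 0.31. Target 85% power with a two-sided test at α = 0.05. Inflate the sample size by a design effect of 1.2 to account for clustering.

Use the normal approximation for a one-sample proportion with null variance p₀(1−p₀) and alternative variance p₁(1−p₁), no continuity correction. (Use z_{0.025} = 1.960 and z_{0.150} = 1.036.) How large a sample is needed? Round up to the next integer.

n = [z_{α/2}·√(p₀q₀) + z_β·√(p₁q₁)]² / (p₁ − p₀)²
  = [1.960·√(0.14·0.86) + 1.036·√(0.31·0.69)]² / (0.17)²
  = [1.960·0.3470 + 1.036·0.4625]² / 0.0289
  = [1.1592]² / 0.0289
  = 46.50
Design effect: 1.2 × 46.50 = 55.80.
Round up → n = 56.

n = 56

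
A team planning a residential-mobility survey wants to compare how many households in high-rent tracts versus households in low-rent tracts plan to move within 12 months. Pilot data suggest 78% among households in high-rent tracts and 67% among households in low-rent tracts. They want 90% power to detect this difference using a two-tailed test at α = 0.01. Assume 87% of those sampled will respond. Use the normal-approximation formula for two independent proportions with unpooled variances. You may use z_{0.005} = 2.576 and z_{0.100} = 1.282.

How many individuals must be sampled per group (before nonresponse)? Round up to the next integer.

n = (z_{α/2} + z_β)² · [p₁(1−p₁) + p₂(1−p₂)] / (p₁ − p₂)²
  = (2.576 + 1.282)² · (0.78·0.22 + 0.67·0.33) / (0.11)²
  = (3.858)² · (0.1716 + 0.2211) / 0.0121
  = 14.8842 · 0.3927 / 0.0121
  = 483.06
Adjust for 87% response: 483.06 / 0.87 = 555.24.
Round up → n = 556 per group.

n = 556 per group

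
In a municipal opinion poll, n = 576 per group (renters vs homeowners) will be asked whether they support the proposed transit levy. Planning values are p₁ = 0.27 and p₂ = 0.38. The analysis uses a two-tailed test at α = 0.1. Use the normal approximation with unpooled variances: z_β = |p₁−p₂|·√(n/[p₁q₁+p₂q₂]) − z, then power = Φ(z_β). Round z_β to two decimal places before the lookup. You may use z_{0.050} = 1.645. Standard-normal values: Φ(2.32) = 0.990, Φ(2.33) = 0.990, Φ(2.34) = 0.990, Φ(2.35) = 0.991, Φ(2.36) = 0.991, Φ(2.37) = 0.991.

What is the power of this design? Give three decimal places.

Power ≈ 0.991

z_β = |p₁−p₂|·√(n/[p₁q₁+p₂q₂]) − z_{α/2}
    = 0.11 · √(576/0.4327) − 1.645
    = 0.11 · 36.4853 − 1.645
    = 4.0134 − 1.645 = 2.3684 → 2.37
Power = Φ(2.37) = 0.991.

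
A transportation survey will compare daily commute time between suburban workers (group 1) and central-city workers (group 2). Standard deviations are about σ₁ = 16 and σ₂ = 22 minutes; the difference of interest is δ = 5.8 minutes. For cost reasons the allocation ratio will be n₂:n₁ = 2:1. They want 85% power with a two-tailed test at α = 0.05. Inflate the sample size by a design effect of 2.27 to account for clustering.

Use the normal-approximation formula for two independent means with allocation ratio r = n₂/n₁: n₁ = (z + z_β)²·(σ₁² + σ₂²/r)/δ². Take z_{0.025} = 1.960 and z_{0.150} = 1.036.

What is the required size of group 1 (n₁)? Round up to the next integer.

n₁ = 302

n₁ = (z_{α/2} + z_β)² · (σ₁² + σ₂²/r) / δ²
   = (1.960 + 1.036)² · (16² + 22²/2) / 5.8²
   = 8.9760 · (256 + 242) / 33.64
   = 8.9760 · 498 / 33.64
   = 132.88
Design effect: 2.27 × 132.88 = 301.64.
Round up → n₁ = 302; n₂ = r·n₁ = 2 × 302 = 604.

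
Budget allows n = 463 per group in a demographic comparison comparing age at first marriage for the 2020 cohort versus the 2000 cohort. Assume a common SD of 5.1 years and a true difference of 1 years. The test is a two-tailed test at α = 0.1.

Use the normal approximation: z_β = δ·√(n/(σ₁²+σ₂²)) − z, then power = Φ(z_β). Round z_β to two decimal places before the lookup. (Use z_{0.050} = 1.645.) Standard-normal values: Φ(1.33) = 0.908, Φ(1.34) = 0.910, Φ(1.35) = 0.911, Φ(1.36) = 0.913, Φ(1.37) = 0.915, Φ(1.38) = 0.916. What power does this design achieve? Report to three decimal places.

z_β = δ·√(n/(σ₁²+σ₂²)) − z_{α/2}
    = 1 · √(463/52.02) − 1.645
    = 1 · 2.98336 − 1.645
    = 2.9834 − 1.645 = 1.3384 → 1.34
Power = Φ(1.34) = 0.910.

Power ≈ 0.910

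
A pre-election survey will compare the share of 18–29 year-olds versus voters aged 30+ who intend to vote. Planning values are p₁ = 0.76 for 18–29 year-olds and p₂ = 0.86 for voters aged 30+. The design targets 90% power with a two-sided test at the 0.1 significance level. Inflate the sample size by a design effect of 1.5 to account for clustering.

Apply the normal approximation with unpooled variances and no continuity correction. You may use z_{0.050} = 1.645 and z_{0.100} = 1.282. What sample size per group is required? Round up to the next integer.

n = 390 per group

n = (z_{α/2} + z_β)² · [p₁(1−p₁) + p₂(1−p₂)] / (p₁ − p₂)²
  = (1.645 + 1.282)² · (0.76·0.24 + 0.86·0.14) / (-0.10)²
  = (2.927)² · (0.1824 + 0.1204) / 0.0100
  = 8.5673 · 0.3028 / 0.0100
  = 259.42
Design effect: 1.5 × 259.42 = 389.13.
Round up → n = 390 per group.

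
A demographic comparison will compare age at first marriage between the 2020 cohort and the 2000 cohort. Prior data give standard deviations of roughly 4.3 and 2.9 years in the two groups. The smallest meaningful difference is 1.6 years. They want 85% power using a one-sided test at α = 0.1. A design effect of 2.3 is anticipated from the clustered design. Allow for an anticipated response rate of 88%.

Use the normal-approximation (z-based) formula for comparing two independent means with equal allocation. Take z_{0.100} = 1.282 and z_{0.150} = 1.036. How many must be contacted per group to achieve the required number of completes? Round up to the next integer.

n = 148 per group

n = (z_α + z_β)² · (σ₁² + σ₂²) / δ²
  = (1.282 + 1.036)² · (4.3² + 2.9² = 26.9) / 1.6²
  = 5.3731 · 26.9 / 2.56
  = 56.46
Design effect: 2.3 × 56.46 = 129.86.
Adjust for 88% response: 129.86 / 0.88 = 147.57.
Round up → n = 148 per group.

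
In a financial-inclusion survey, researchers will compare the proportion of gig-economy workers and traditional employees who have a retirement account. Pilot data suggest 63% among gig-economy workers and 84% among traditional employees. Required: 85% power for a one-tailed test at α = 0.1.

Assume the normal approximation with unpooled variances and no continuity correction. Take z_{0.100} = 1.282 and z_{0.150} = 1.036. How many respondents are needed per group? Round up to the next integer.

n = 45 per group

n = (z_α + z_β)² · [p₁(1−p₁) + p₂(1−p₂)] / (p₁ − p₂)²
  = (1.282 + 1.036)² · (0.63·0.37 + 0.84·0.16) / (-0.21)²
  = (2.318)² · (0.2331 + 0.1344) / 0.0441
  = 5.3731 · 0.3675 / 0.0441
  = 44.78
Round up → n = 45 per group.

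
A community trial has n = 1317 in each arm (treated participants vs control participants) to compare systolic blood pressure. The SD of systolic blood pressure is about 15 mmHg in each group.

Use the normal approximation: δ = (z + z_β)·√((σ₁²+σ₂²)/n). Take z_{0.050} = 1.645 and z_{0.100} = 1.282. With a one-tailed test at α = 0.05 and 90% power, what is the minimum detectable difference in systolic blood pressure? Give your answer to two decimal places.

δ = (z_α + z_β) · √((σ₁²+σ₂²)/n)
  = (1.645 + 1.282) · √(450/1317)
  = 2.927 · √0.34169
  = 2.927 · 0.5845
  = 1.7109

Minimum detectable difference ≈ 1.71 mmHg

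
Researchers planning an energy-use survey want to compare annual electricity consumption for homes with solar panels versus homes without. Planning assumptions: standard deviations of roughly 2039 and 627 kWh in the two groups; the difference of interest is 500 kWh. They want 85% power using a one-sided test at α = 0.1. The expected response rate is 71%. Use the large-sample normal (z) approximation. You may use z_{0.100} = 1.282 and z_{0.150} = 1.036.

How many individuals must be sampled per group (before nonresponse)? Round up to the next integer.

n = 138 per group

n = (z_α + z_β)² · (σ₁² + σ₂²) / δ²
  = (1.282 + 1.036)² · (2039² + 627² = 4550650) / 500²
  = 5.3731 · 4550650 / 250000
  = 97.80
Adjust for 71% response: 97.80 / 0.71 = 137.75.
Round up → n = 138 per group.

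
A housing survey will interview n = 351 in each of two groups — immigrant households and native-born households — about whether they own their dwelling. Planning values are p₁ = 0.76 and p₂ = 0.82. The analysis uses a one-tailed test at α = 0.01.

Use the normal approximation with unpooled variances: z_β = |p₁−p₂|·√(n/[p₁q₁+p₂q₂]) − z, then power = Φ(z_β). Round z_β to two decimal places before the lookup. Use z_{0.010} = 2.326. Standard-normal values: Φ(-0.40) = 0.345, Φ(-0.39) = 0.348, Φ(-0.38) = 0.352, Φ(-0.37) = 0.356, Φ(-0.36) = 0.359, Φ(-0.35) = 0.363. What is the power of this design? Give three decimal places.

Power ≈ 0.356

z_β = |p₁−p₂|·√(n/[p₁q₁+p₂q₂]) − z_α
    = 0.06 · √(351/0.3300) − 2.326
    = 0.06 · 32.6134 − 2.326
    = 1.9568 − 2.326 = -0.3692 → -0.37
Power = Φ(-0.37) = 0.356.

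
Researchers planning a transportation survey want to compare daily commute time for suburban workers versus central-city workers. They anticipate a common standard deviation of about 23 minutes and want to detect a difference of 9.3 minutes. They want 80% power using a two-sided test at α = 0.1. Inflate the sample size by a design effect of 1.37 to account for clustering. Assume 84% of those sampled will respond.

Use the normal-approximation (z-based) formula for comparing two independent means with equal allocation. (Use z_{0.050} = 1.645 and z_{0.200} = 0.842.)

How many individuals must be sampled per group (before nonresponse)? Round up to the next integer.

n = 124 per group

n = (z_{α/2} + z_β)² · (σ₁² + σ₂²) / δ²
  = (1.645 + 0.842)² · (2·23² = 1058) / 9.3²
  = 6.1852 · 1058 / 86.49
  = 75.66
Design effect: 1.37 × 75.66 = 103.66.
Adjust for 84% response: 103.66 / 0.84 = 123.40.
Round up → n = 124 per group.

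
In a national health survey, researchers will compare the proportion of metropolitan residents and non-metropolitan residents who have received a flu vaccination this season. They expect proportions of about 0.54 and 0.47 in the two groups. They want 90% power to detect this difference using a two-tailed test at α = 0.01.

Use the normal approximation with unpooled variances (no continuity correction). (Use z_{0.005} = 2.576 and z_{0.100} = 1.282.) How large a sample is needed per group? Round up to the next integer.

n = 1512 per group

n = (z_{α/2} + z_β)² · [p₁(1−p₁) + p₂(1−p₂)] / (p₁ − p₂)²
  = (2.576 + 1.282)² · (0.54·0.46 + 0.47·0.53) / (0.07)²
  = (3.858)² · (0.2484 + 0.2491) / 0.0049
  = 14.8842 · 0.4975 / 0.0049
  = 1511.20
Round up → n = 1512 per group.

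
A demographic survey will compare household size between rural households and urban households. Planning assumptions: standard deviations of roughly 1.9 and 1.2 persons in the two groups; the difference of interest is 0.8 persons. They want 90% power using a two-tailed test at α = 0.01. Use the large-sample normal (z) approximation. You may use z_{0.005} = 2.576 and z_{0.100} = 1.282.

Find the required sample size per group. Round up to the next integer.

n = 118 per group

n = (z_{α/2} + z_β)² · (σ₁² + σ₂²) / δ²
  = (2.576 + 1.282)² · (1.9² + 1.2² = 5.05) / 0.8²
  = 14.8842 · 5.05 / 0.64
  = 117.45
Round up → n = 118 per group.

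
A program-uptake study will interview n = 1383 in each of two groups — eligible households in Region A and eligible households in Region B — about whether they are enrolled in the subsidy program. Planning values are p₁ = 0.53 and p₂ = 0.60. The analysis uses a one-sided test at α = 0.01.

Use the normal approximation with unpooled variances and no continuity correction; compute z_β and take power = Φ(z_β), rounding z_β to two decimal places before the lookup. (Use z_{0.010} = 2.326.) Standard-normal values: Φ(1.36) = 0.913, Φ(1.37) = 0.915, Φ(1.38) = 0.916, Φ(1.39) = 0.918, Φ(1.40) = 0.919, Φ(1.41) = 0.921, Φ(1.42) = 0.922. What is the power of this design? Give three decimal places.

z_β = |p₁−p₂|·√(n/[p₁q₁+p₂q₂]) − z_α
    = 0.07 · √(1383/0.4891) − 2.326
    = 0.07 · 53.1756 − 2.326
    = 3.7223 − 2.326 = 1.3963 → 1.40
Power = Φ(1.40) = 0.919.

Power ≈ 0.919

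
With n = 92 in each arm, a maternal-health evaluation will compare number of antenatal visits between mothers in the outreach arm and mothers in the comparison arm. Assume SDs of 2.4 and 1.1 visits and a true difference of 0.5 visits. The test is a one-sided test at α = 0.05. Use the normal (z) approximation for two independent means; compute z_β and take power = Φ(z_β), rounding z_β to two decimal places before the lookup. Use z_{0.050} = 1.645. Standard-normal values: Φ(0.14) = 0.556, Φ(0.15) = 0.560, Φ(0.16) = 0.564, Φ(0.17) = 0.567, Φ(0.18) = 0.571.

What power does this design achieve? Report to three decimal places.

Power ≈ 0.567

z_β = δ·√(n/(σ₁²+σ₂²)) − z_α
    = 0.5 · √(92/6.97) − 1.645
    = 0.5 · 3.63310 − 1.645
    = 1.8166 − 1.645 = 0.1716 → 0.17
Power = Φ(0.17) = 0.567.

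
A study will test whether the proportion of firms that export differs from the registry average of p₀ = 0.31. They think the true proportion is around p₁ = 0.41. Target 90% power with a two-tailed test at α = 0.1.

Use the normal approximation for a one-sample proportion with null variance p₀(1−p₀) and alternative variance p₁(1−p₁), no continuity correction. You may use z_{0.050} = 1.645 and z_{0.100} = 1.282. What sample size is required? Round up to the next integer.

n = 194

n = [z_{α/2}·√(p₀q₀) + z_β·√(p₁q₁)]² / (p₁ − p₀)²
  = [1.645·√(0.31·0.69) + 1.282·√(0.41·0.59)]² / (0.10)²
  = [1.645·0.4625 + 1.282·0.4918]² / 0.0100
  = [1.3913]² / 0.0100
  = 193.58
Round up → n = 194.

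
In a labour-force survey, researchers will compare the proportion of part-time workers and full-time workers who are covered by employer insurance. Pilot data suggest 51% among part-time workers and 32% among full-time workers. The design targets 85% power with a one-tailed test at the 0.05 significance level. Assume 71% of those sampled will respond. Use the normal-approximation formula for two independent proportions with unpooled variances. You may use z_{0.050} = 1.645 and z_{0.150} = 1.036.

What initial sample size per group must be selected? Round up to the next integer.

n = (z_α + z_β)² · [p₁(1−p₁) + p₂(1−p₂)] / (p₁ − p₂)²
  = (1.645 + 1.036)² · (0.51·0.49 + 0.32·0.68) / (0.19)²
  = (2.681)² · (0.2499 + 0.2176) / 0.0361
  = 7.1878 · 0.4675 / 0.0361
  = 93.08
Adjust for 71% response: 93.08 / 0.71 = 131.10.
Round up → n = 132 per group.

n = 132 per group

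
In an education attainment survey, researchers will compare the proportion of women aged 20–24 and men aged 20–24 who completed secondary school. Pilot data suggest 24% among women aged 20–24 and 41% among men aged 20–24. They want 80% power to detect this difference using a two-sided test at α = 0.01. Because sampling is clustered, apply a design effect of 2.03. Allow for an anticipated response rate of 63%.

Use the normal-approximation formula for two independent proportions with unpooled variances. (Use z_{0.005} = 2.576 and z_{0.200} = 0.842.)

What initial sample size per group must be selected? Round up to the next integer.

n = 553 per group

n = (z_{α/2} + z_β)² · [p₁(1−p₁) + p₂(1−p₂)] / (p₁ − p₂)²
  = (2.576 + 0.842)² · (0.24·0.76 + 0.41·0.59) / (-0.17)²
  = (3.418)² · (0.1824 + 0.2419) / 0.0289
  = 11.6827 · 0.4243 / 0.0289
  = 171.52
Design effect: 2.03 × 171.52 = 348.19.
Adjust for 63% response: 348.19 / 0.63 = 552.68.
Round up → n = 553 per group.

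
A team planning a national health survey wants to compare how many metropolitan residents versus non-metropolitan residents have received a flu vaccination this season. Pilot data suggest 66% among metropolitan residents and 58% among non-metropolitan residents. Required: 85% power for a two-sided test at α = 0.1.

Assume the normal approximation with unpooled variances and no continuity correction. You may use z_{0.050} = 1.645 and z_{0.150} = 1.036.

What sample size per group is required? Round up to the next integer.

n = 526 per group

n = (z_{α/2} + z_β)² · [p₁(1−p₁) + p₂(1−p₂)] / (p₁ − p₂)²
  = (1.645 + 1.036)² · (0.66·0.34 + 0.58·0.42) / (0.08)²
  = (2.681)² · (0.2244 + 0.2436) / 0.0064
  = 7.1878 · 0.4680 / 0.0064
  = 525.61
Round up → n = 526 per group.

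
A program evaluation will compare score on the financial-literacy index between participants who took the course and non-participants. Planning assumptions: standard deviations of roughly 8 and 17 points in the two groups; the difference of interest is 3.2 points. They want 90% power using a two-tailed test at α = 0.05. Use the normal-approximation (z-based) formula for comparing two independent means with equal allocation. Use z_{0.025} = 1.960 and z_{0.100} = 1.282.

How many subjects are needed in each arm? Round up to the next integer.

n = (z_{α/2} + z_β)² · (σ₁² + σ₂²) / δ²
  = (1.960 + 1.282)² · (8² + 17² = 353) / 3.2²
  = 10.5106 · 353 / 10.24
  = 362.33
Round up → n = 363 per group.

n = 363 per group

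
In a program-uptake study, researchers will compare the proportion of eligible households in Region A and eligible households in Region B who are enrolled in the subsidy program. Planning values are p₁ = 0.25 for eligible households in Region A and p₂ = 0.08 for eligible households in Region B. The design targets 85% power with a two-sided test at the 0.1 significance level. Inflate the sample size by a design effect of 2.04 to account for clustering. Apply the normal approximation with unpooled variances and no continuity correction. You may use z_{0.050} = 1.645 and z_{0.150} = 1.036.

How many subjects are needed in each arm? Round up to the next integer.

n = (z_{α/2} + z_β)² · [p₁(1−p₁) + p₂(1−p₂)] / (p₁ − p₂)²
  = (1.645 + 1.036)² · (0.25·0.75 + 0.08·0.92) / (0.17)²
  = (2.681)² · (0.1875 + 0.0736) / 0.0289
  = 7.1878 · 0.2611 / 0.0289
  = 64.94
Design effect: 2.04 × 64.94 = 132.47.
Round up → n = 133 per group.

n = 133 per group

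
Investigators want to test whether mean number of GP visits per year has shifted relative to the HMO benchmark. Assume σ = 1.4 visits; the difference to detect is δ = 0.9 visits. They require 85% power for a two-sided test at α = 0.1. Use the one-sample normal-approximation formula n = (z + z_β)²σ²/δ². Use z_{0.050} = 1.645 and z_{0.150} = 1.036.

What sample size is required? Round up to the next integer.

n = 18

n = (z_{α/2} + z_β)² · σ² / δ²
  = (1.645 + 1.036)² · 1.4² / 0.9²
  = 7.1878 · 1.96 / 0.81
  = 17.39
Round up → n = 18.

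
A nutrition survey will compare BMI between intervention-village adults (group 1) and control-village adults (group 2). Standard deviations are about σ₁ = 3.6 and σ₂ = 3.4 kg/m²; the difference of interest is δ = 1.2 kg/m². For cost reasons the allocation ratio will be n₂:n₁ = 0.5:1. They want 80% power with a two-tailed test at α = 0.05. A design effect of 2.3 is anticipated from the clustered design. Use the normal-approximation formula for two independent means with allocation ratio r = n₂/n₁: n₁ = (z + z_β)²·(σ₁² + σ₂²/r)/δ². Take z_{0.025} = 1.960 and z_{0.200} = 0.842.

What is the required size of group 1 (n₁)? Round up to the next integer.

n₁ = (z_{α/2} + z_β)² · (σ₁² + σ₂²/r) / δ²
   = (1.960 + 0.842)² · (3.6² + 3.4²/0.5) / 1.2²
   = 7.8512 · (12.96 + 23.12) / 1.44
   = 7.8512 · 36.08 / 1.44
   = 196.72
Design effect: 2.3 × 196.72 = 452.45.
Round up → n₁ = 453; n₂ = r·n₁ = 0.5 × 453 = 227.

n₁ = 453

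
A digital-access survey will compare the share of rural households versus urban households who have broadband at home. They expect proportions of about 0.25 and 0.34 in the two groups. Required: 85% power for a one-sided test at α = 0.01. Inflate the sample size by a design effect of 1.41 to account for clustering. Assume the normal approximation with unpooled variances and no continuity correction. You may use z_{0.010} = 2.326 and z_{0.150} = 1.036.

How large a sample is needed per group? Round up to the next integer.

n = (z_α + z_β)² · [p₁(1−p₁) + p₂(1−p₂)] / (p₁ − p₂)²
  = (2.326 + 1.036)² · (0.25·0.75 + 0.34·0.66) / (-0.09)²
  = (3.362)² · (0.1875 + 0.2244) / 0.0081
  = 11.3030 · 0.4119 / 0.0081
  = 574.78
Design effect: 1.41 × 574.78 = 810.44.
Round up → n = 811 per group.

n = 811 per group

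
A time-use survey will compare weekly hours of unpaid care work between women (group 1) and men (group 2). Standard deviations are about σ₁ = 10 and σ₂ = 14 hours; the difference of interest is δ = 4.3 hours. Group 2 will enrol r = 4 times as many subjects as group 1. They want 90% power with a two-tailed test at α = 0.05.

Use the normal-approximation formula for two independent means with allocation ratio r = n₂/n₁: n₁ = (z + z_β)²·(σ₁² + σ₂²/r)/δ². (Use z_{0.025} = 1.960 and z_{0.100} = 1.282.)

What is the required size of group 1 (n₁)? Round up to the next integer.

n₁ = (z_{α/2} + z_β)² · (σ₁² + σ₂²/r) / δ²
   = (1.960 + 1.282)² · (10² + 14²/4) / 4.3²
   = 10.5106 · (100 + 49) / 18.49
   = 10.5106 · 149 / 18.49
   = 84.70
Round up → n₁ = 85; n₂ = r·n₁ = 4 × 85 = 340.

n₁ = 85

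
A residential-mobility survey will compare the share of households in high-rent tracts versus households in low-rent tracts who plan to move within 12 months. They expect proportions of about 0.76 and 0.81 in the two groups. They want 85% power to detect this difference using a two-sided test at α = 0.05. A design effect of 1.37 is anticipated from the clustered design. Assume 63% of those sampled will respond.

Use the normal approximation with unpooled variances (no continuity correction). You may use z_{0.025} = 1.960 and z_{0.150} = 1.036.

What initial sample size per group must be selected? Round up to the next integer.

n = 2626 per group

n = (z_{α/2} + z_β)² · [p₁(1−p₁) + p₂(1−p₂)] / (p₁ − p₂)²
  = (1.960 + 1.036)² · (0.76·0.24 + 0.81·0.19) / (-0.05)²
  = (2.996)² · (0.1824 + 0.1539) / 0.0025
  = 8.9760 · 0.3363 / 0.0025
  = 1207.45
Design effect: 1.37 × 1207.45 = 1654.21.
Adjust for 63% response: 1654.21 / 0.63 = 2625.73.
Round up → n = 2626 per group.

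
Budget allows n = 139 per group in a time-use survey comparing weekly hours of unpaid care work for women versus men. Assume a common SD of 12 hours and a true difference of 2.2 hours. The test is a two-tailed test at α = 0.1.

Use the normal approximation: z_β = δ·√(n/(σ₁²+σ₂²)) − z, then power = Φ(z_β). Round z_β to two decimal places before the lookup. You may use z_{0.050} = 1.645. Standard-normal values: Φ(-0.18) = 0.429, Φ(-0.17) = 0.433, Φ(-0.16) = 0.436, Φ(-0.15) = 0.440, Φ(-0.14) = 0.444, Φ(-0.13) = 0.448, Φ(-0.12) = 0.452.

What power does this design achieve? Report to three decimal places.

z_β = δ·√(n/(σ₁²+σ₂²)) − z_{α/2}
    = 2.2 · √(139/288) − 1.645
    = 2.2 · 0.69472 − 1.645
    = 1.5284 − 1.645 = -0.1166 → -0.12
Power = Φ(-0.12) = 0.452.

Power ≈ 0.452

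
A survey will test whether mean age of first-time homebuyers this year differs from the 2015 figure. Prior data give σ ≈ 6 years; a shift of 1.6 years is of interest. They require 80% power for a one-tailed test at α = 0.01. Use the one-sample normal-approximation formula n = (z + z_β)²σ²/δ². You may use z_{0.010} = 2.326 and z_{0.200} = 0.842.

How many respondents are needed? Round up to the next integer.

n = 142

n = (z_α + z_β)² · σ² / δ²
  = (2.326 + 0.842)² · 6² / 1.6²
  = 10.0362 · 36 / 2.56
  = 141.13
Round up → n = 142.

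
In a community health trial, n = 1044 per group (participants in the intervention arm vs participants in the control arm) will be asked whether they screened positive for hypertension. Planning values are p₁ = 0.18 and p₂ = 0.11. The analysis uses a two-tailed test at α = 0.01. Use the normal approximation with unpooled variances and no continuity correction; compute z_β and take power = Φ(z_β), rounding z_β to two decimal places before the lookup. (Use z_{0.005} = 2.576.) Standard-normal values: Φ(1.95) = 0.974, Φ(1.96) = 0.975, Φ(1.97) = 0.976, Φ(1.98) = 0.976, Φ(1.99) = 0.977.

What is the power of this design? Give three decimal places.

z_β = |p₁−p₂|·√(n/[p₁q₁+p₂q₂]) − z_{α/2}
    = 0.07 · √(1044/0.2455) − 2.576
    = 0.07 · 65.2115 − 2.576
    = 4.5648 − 2.576 = 1.9888 → 1.99
Power = Φ(1.99) = 0.977.

Power ≈ 0.977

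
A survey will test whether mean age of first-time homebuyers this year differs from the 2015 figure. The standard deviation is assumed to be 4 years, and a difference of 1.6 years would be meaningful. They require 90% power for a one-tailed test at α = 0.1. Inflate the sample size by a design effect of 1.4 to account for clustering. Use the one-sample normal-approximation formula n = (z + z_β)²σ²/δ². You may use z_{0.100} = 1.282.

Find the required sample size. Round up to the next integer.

n = (z_α + z_β)² · σ² / δ²
  = (1.282 + 1.282)² · 4² / 1.6²
  = 6.5741 · 16 / 2.56
  = 41.09
Design effect: 1.4 × 41.09 = 57.52.
Round up → n = 58.

n = 58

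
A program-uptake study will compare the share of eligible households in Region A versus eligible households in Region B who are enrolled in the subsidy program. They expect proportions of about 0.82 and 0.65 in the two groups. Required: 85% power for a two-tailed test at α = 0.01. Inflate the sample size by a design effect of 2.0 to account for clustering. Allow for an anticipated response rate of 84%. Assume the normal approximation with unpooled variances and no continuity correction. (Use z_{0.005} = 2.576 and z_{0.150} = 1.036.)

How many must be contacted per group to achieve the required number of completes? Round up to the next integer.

n = 404 per group

n = (z_{α/2} + z_β)² · [p₁(1−p₁) + p₂(1−p₂)] / (p₁ − p₂)²
  = (2.576 + 1.036)² · (0.82·0.18 + 0.65·0.35) / (0.17)²
  = (3.612)² · (0.1476 + 0.2275) / 0.0289
  = 13.0465 · 0.3751 / 0.0289
  = 169.33
Design effect: 2.0 × 169.33 = 338.67.
Adjust for 84% response: 338.67 / 0.84 = 403.18.
Round up → n = 404 per group.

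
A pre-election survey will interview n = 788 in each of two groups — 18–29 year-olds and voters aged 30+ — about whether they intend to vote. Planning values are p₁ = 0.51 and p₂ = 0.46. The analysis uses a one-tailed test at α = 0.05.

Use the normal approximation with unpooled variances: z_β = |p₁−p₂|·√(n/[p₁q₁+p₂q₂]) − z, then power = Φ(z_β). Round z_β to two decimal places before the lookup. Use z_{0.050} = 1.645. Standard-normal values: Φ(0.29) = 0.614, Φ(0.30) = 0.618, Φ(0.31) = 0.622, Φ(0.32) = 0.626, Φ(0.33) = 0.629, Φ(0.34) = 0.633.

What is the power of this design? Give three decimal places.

z_β = |p₁−p₂|·√(n/[p₁q₁+p₂q₂]) − z_α
    = 0.05 · √(788/0.4983) − 1.645
    = 0.05 · 39.7665 − 1.645
    = 1.9883 − 1.645 = 0.3433 → 0.34
Power = Φ(0.34) = 0.633.

Power ≈ 0.633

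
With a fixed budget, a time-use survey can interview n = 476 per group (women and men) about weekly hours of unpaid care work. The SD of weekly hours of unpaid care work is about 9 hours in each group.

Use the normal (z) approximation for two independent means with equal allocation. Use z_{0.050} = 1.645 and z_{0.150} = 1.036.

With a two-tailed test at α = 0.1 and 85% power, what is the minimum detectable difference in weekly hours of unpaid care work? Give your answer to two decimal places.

Minimum detectable difference ≈ 1.56 hours

δ = (z_{α/2} + z_β) · √((σ₁²+σ₂²)/n)
  = (1.645 + 1.036) · √(162/476)
  = 2.681 · √0.34034
  = 2.681 · 0.5834
  = 1.5641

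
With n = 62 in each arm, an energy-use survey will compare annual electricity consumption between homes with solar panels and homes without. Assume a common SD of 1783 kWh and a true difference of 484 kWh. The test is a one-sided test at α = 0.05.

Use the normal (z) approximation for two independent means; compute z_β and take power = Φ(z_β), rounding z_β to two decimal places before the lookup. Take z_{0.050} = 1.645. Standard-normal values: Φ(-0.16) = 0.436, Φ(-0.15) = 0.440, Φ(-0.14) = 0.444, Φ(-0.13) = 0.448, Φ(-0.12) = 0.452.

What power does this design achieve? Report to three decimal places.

z_β = δ·√(n/(σ₁²+σ₂²)) − z_α
    = 484 · √(62/6358178) − 1.645
    = 484 · 0.00312 − 1.645
    = 1.5114 − 1.645 = -0.1336 → -0.13
Power = Φ(-0.13) = 0.448.

Power ≈ 0.448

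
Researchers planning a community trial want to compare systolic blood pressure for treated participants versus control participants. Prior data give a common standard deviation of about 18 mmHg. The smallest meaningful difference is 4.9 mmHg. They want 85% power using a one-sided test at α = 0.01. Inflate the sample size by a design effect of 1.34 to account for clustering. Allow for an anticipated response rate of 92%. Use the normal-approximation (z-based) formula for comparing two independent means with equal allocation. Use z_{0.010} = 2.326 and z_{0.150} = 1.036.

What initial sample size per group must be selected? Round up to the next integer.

n = (z_α + z_β)² · (σ₁² + σ₂²) / δ²
  = (2.326 + 1.036)² · (2·18² = 648) / 4.9²
  = 11.3030 · 648 / 24.01
  = 305.06
Design effect: 1.34 × 305.06 = 408.77.
Adjust for 92% response: 408.77 / 0.92 = 444.32.
Round up → n = 445 per group.

n = 445 per group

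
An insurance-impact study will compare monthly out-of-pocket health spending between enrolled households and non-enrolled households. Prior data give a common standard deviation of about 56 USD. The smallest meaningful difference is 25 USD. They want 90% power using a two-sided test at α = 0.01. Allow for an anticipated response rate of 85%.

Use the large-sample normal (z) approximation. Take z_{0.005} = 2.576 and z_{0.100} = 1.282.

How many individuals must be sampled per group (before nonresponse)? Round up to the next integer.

n = 176 per group

n = (z_{α/2} + z_β)² · (σ₁² + σ₂²) / δ²
  = (2.576 + 1.282)² · (2·56² = 6272) / 25²
  = 14.8842 · 6272 / 625
  = 149.37
Adjust for 85% response: 149.37 / 0.85 = 175.72.
Round up → n = 176 per group.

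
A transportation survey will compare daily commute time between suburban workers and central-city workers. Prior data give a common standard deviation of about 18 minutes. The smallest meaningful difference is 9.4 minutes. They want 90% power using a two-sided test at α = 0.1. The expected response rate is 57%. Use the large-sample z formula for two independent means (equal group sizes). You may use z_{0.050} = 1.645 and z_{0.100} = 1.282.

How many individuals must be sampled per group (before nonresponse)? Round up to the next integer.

n = (z_{α/2} + z_β)² · (σ₁² + σ₂²) / δ²
  = (1.645 + 1.282)² · (2·18² = 648) / 9.4²
  = 8.5673 · 648 / 88.36
  = 62.83
Adjust for 57% response: 62.83 / 0.57 = 110.23.
Round up → n = 111 per group.

n = 111 per group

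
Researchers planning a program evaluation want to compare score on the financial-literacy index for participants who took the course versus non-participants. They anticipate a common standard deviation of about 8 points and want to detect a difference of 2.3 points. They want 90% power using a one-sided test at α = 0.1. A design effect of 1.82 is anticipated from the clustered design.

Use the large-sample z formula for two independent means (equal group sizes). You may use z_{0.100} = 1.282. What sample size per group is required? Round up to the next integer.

n = 290 per group

n = (z_α + z_β)² · (σ₁² + σ₂²) / δ²
  = (1.282 + 1.282)² · (2·8² = 128) / 2.3²
  = 6.5741 · 128 / 5.29
  = 159.07
Design effect: 1.82 × 159.07 = 289.51.
Round up → n = 290 per group.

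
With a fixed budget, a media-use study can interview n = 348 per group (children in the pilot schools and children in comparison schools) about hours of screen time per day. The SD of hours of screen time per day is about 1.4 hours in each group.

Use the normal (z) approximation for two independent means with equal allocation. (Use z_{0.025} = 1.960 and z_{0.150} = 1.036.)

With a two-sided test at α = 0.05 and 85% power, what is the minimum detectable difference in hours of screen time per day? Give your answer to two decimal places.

Minimum detectable difference ≈ 0.32 hours

δ = (z_{α/2} + z_β) · √((σ₁²+σ₂²)/n)
  = (1.960 + 1.036) · √(3.92/348)
  = 2.996 · √0.01126
  = 2.996 · 0.1061
  = 0.3180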